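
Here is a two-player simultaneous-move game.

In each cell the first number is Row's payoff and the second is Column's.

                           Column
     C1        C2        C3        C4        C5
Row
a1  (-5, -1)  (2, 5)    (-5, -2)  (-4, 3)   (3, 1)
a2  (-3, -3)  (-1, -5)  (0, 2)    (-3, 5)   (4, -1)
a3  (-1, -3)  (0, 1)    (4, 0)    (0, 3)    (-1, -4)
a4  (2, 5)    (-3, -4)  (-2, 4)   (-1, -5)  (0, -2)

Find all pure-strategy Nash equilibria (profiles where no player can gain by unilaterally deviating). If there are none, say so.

(a1, C2), (a3, C4), (a4, C1)

(a1, C1): Row can switch to a2 (-5 → -3). Not NE.
(a1, C2): Row gets 2, best alternative 0; Column gets 5, best alternative 3. No profitable deviation — NE.
(a1, C3): Row can switch to a2 (-5 → 0). Not NE.
(a1, C4): Row can switch to a2 (-4 → -3). Not NE.
(a1, C5): Row can switch to a2 (3 → 4). Not NE.
(a2, C1): Row can switch to a3 (-3 → -1). Not NE.
(a2, C2): Row can switch to a1 (-1 → 2). Not NE.
(a2, C3): Row can switch to a3 (0 → 4). Not NE.
(a2, C4): Row can switch to a3 (-3 → 0). Not NE.
(a3, C4): Row gets 0, best alternative -1; Column gets 3, best alternative 1. No profitable deviation — NE.
(a4, C1): Row gets 2, best alternative -1; Column gets 5, best alternative 4. No profitable deviation — NE.
(The remaining 9 profiles each have a profitable deviation by the same check.)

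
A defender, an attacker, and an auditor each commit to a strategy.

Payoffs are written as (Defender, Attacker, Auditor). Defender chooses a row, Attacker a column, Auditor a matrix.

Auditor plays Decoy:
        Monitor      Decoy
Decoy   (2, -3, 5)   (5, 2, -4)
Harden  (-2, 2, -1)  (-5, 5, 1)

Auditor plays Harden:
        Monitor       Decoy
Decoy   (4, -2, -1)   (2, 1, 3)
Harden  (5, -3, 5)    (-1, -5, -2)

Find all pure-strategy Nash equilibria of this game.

(Decoy, Decoy, Harden); (Harden, Monitor, Harden)

(Decoy, Monitor, Decoy): Attacker can switch to Decoy (-3 → 2). Not NE.
(Decoy, Monitor, Harden): Defender can switch to Harden (4 → 5). Not NE.
(Decoy, Decoy, Decoy): Auditor can switch to Harden (-4 → 3). Not NE.
(Decoy, Decoy, Harden): Defender gets 2, best alternative -1; Attacker gets 1, best alternative -2; Auditor gets 3, best alternative -4. No profitable deviation — NE.
(Harden, Monitor, Decoy): Defender can switch to Decoy (-2 → 2). Not NE.
(Harden, Monitor, Harden): Defender gets 5, best alternative 4; Attacker gets -3, best alternative -5; Auditor gets 5, best alternative -1. No profitable deviation — NE.
(Harden, Decoy, Decoy): Defender can switch to Decoy (-5 → 5). Not NE.
(Harden, Decoy, Harden): Defender can switch to Decoy (-1 → 2). Not NE.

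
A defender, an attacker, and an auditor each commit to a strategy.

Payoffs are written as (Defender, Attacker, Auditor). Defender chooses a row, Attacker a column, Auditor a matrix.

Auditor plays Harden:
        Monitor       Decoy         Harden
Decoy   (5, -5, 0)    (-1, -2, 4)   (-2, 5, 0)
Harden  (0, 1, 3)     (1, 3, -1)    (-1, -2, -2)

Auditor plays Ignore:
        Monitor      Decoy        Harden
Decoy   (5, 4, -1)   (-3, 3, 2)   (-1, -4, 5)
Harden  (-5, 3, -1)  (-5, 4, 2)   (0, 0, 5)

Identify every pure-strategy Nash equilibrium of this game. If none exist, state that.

Defender against (Monitor, Harden): payoffs 5, 0 → best response Decoy.
Defender against (Monitor, Ignore): payoffs 5, -5 → best response Decoy.
Defender against (Decoy, Harden): payoffs -1, 1 → best response Harden.
Defender against (Decoy, Ignore): payoffs -3, -5 → best response Decoy.
Defender against (Harden, Harden): payoffs -2, -1 → best response Harden.
Defender against (Harden, Ignore): payoffs -1, 0 → best response Harden.
Attacker against (Decoy, Harden): payoffs -5, -2, 5 → best response Harden.
Attacker against (Decoy, Ignore): payoffs 4, 3, -4 → best response Monitor.
Attacker against (Harden, Harden): payoffs 1, 3, -2 → best response Decoy.
Attacker against (Harden, Ignore): payoffs 3, 4, 0 → best response Decoy.
Auditor against (Decoy, Monitor): payoffs 0, -1 → best response Harden.
Auditor against (Decoy, Decoy): payoffs 4, 2 → best response Harden.
Auditor against (Decoy, Harden): payoffs 0, 5 → best response Ignore.
Auditor against (Harden, Monitor): payoffs 3, -1 → best response Harden.
Auditor against (Harden, Decoy): payoffs -1, 2 → best response Ignore.
Auditor against (Harden, Harden): payoffs -2, 5 → best response Ignore.
No profile is a mutual best response for all players.

There is no pure-strategy Nash equilibrium.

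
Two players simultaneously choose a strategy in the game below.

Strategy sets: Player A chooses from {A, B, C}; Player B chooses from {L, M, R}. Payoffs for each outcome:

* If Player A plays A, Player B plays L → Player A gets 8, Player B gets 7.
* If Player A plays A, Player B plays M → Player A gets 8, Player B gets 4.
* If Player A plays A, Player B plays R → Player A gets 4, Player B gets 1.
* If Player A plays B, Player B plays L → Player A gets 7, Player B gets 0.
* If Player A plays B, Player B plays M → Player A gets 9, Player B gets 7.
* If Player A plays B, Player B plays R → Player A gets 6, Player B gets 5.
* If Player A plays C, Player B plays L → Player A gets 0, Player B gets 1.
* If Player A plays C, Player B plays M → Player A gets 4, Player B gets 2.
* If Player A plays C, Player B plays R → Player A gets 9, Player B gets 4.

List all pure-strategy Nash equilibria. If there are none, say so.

Pure-strategy Nash equilibria: (A, L) and (B, M) and (C, R)

Player A against L: payoffs 8, 7, 0 → best response A.
Player A against M: payoffs 8, 9, 4 → best response B.
Player A against R: payoffs 4, 6, 9 → best response C.
Player B against A: payoffs 7, 4, 1 → best response L.
Player B against B: payoffs 0, 7, 5 → best response M.
Player B against C: payoffs 1, 2, 4 → best response R.
Mutual best responses: (A, L); (B, M); (C, R).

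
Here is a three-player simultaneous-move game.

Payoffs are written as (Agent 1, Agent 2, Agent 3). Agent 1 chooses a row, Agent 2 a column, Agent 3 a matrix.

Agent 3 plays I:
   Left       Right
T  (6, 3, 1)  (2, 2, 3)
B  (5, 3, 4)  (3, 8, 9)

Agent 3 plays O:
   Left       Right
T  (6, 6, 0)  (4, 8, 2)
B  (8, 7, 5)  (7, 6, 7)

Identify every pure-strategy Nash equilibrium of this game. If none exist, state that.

Agent 1 against (Left, I): payoffs 6, 5 → best response T.
Agent 1 against (Left, O): payoffs 6, 8 → best response B.
Agent 1 against (Right, I): payoffs 2, 3 → best response B.
Agent 1 against (Right, O): payoffs 4, 7 → best response B.
Agent 2 against (T, I): payoffs 3, 2 → best response Left.
Agent 2 against (T, O): payoffs 6, 8 → best response Right.
Agent 2 against (B, I): payoffs 3, 8 → best response Right.
Agent 2 against (B, O): payoffs 7, 6 → best response Left.
Agent 3 against (T, Left): payoffs 1, 0 → best response I.
Agent 3 against (T, Right): payoffs 3, 2 → best response I.
Agent 3 against (B, Left): payoffs 4, 5 → best response O.
Agent 3 against (B, Right): payoffs 9, 7 → best response I.
Mutual best responses: (T, Left, I); (B, Left, O); (B, Right, I).

Pure-strategy Nash equilibria: (T, Left, I) and (B, Left, O) and (B, Right, I)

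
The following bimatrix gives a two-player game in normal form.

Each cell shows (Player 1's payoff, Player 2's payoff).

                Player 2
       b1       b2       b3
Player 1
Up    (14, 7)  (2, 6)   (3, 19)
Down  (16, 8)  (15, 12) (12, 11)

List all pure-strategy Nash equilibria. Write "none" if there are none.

Pure NE: (Down, b2)

Mark each player's best response to every combination of opponents' strategies; a profile where every player is best-responding is a pure Nash equilibrium.
Player 1 against b1: payoffs 14, 16 → best response Down.
Player 1 against b2: payoffs 2, 15 → best response Down.
Player 1 against b3: payoffs 3, 12 → best response Down.
Player 2 against Up: payoffs 7, 6, 19 → best response b3.
Player 2 against Down: payoffs 8, 12, 11 → best response b2.
Mutual best responses: (Down, b2).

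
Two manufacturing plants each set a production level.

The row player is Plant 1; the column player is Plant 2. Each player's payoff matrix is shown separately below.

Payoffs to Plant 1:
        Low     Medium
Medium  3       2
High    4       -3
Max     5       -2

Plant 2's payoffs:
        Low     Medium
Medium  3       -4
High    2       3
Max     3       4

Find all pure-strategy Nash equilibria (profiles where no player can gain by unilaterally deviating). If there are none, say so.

Check each profile: it is a Nash equilibrium iff no player can strictly gain by switching unilaterally.
(Medium, Low): Plant 1 can switch to High (3 → 4). Not NE.
(Medium, Medium): Plant 2 can switch to Low (-4 → 3). Not NE.
(High, Low): Plant 1 can switch to Max (4 → 5). Not NE.
(High, Medium): Plant 1 can switch to Medium (-3 → 2). Not NE.
(Max, Low): Plant 2 can switch to Medium (3 → 4). Not NE.
(Max, Medium): Plant 1 can switch to Medium (-2 → 2). Not NE.

none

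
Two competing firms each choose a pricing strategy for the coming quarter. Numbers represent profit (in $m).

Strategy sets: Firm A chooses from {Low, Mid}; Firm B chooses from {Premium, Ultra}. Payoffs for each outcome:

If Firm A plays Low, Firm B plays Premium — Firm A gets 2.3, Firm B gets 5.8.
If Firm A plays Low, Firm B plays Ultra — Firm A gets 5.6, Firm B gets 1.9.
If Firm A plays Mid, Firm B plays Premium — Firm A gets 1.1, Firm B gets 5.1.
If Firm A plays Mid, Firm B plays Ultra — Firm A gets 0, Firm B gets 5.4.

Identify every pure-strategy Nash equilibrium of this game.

(Low, Premium)

For each player, find the best response to each opponent profile; mutual best responses are the pure NE.
Firm A against Premium: payoffs 2.3, 1.1 → best response Low.
Firm A against Ultra: payoffs 5.6, 0 → best response Low.
Firm B against Low: payoffs 5.8, 1.9 → best response Premium.
Firm B against Mid: payoffs 5.1, 5.4 → best response Ultra.
Mutual best responses: (Low, Premium).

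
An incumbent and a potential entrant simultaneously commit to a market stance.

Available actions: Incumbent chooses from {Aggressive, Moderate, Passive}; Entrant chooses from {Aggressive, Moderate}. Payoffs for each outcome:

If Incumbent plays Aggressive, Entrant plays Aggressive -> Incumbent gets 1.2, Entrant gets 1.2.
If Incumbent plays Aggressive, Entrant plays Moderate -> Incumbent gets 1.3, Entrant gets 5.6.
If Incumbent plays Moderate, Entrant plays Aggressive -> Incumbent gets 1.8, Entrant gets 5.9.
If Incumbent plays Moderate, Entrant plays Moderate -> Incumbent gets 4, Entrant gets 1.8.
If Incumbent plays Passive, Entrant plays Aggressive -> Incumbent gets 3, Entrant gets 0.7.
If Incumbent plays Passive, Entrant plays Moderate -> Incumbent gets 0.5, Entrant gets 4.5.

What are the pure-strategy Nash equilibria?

This game has no pure Nash equilibrium.

(Aggressive, Aggressive): Incumbent can switch to Moderate (1.2 → 1.8). Not NE.
(Aggressive, Moderate): Incumbent can switch to Moderate (1.3 → 4). Not NE.
(Moderate, Aggressive): Incumbent can switch to Passive (1.8 → 3). Not NE.
(Moderate, Moderate): Entrant can switch to Aggressive (1.8 → 5.9). Not NE.
(Passive, Aggressive): Entrant can switch to Moderate (0.7 → 4.5). Not NE.
(Passive, Moderate): Incumbent can switch to Aggressive (0.5 → 1.3). Not NE.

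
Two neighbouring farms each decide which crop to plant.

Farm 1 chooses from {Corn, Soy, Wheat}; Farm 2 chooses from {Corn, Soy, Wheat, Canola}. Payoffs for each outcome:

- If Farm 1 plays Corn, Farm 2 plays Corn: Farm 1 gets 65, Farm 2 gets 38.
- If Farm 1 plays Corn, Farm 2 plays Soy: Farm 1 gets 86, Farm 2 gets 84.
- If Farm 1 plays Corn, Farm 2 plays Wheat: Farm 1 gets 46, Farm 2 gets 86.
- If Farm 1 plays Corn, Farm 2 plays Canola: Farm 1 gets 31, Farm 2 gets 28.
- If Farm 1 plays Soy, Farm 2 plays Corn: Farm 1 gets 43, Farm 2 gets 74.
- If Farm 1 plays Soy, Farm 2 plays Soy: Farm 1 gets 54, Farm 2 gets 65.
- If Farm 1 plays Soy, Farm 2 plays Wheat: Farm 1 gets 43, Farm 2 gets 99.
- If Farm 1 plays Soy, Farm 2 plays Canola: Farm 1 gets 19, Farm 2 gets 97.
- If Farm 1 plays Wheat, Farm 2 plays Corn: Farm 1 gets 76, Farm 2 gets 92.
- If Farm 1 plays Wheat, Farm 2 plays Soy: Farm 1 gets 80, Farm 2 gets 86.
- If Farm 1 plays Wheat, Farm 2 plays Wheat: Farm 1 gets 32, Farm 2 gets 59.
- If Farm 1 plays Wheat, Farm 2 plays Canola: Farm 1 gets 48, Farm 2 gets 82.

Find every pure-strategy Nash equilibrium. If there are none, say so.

Pure-strategy Nash equilibria: (Corn, Wheat) and (Wheat, Corn)

(Corn, Corn): Farm 1 can switch to Wheat (65 → 76). Not NE.
(Corn, Soy): Farm 2 can switch to Wheat (84 → 86). Not NE.
(Corn, Wheat): Farm 1 gets 46, best alternative 43; Farm 2 gets 86, best alternative 84. No profitable deviation — NE.
(Corn, Canola): Farm 1 can switch to Wheat (31 → 48). Not NE.
(Soy, Corn): Farm 1 can switch to Corn (43 → 65). Not NE.
(Soy, Soy): Farm 1 can switch to Corn (54 → 86). Not NE.
(Soy, Wheat): Farm 1 can switch to Corn (43 → 46). Not NE.
(Soy, Canola): Farm 1 can switch to Corn (19 → 31). Not NE.
(Wheat, Corn): Farm 1 gets 76, best alternative 65; Farm 2 gets 92, best alternative 86. No profitable deviation — NE.
(Wheat, Soy): Farm 1 can switch to Corn (80 → 86). Not NE.
(Wheat, Wheat): Farm 1 can switch to Corn (32 → 46). Not NE.
(Wheat, Canola): Farm 2 can switch to Corn (82 → 92). Not NE.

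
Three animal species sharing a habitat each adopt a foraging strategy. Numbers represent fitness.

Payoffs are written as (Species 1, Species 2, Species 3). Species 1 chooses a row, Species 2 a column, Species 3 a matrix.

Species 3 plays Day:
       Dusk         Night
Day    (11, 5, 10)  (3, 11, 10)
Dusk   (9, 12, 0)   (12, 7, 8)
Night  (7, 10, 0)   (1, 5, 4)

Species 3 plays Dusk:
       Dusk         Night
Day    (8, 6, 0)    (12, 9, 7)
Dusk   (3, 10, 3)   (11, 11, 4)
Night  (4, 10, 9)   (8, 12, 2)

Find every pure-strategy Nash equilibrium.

(Day, Dusk, Day): Species 2 can switch to Night (5 → 11). Not NE.
(Day, Dusk, Dusk): Species 2 can switch to Night (6 → 9). Not NE.
(Day, Night, Day): Species 1 can switch to Dusk (3 → 12). Not NE.
(Day, Night, Dusk): Species 3 can switch to Day (7 → 10). Not NE.
(Dusk, Dusk, Day): Species 1 can switch to Day (9 → 11). Not NE.
(Dusk, Dusk, Dusk): Species 1 can switch to Day (3 → 8). Not NE.
(The remaining 6 profiles each have a profitable deviation by the same check.)

none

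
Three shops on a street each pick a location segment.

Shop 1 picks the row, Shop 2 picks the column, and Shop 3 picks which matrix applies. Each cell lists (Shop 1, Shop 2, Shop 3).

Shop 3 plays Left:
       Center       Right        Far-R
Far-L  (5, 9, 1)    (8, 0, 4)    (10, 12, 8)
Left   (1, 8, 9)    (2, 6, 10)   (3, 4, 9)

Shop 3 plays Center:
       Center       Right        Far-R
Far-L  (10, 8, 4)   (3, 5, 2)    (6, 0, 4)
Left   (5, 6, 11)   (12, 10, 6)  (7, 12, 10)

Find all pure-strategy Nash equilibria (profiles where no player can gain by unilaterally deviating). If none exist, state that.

Shop 1 against (Center, Left): payoffs 5, 1 → best response Far-L.
Shop 1 against (Center, Center): payoffs 10, 5 → best response Far-L.
Shop 1 against (Right, Left): payoffs 8, 2 → best response Far-L.
Shop 1 against (Right, Center): payoffs 3, 12 → best response Left.
Shop 1 against (Far-R, Left): payoffs 10, 3 → best response Far-L.
Shop 1 against (Far-R, Center): payoffs 6, 7 → best response Left.
Shop 2 against (Far-L, Left): payoffs 9, 0, 12 → best response Far-R.
Shop 2 against (Far-L, Center): payoffs 8, 5, 0 → best response Center.
Shop 2 against (Left, Left): payoffs 8, 6, 4 → best response Center.
Shop 2 against (Left, Center): payoffs 6, 10, 12 → best response Far-R.
Shop 3 against (Far-L, Center): payoffs 1, 4 → best response Center.
Shop 3 against (Far-L, Right): payoffs 4, 2 → best response Left.
Shop 3 against (Far-L, Far-R): payoffs 8, 4 → best response Left.
Shop 3 against (Left, Center): payoffs 9, 11 → best response Center.
Shop 3 against (Left, Right): payoffs 10, 6 → best response Left.
Shop 3 against (Left, Far-R): payoffs 9, 10 → best response Center.
Mutual best responses: (Far-L, Center, Center); (Far-L, Far-R, Left); (Left, Far-R, Center).

Pure-strategy Nash equilibria: (Far-L, Center, Center) and (Far-L, Far-R, Left) and (Left, Far-R, Center)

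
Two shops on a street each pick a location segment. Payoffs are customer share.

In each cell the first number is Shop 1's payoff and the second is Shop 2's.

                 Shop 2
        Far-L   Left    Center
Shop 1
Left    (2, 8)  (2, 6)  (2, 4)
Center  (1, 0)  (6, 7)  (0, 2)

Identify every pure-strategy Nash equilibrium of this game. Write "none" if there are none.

(Left, Far-L): Shop 1 gets 2, best alternative 1; Shop 2 gets 8, best alternative 6. No profitable deviation — NE.
(Left, Left): Shop 1 can switch to Center (2 → 6). Not NE.
(Left, Center): Shop 2 can switch to Far-L (4 → 8). Not NE.
(Center, Far-L): Shop 1 can switch to Left (1 → 2). Not NE.
(Center, Left): Shop 1 gets 6, best alternative 2; Shop 2 gets 7, best alternative 2. No profitable deviation — NE.
(Center, Center): Shop 1 can switch to Left (0 → 2). Not NE.

The pure Nash equilibria are (Left, Far-L) and (Center, Left).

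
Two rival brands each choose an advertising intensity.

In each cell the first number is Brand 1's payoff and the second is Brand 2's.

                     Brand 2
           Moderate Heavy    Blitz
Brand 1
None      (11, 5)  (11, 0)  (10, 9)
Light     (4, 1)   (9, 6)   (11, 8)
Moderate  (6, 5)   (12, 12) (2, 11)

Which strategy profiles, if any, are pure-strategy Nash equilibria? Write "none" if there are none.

The pure Nash equilibria are (Light, Blitz); (Moderate, Heavy).

(None, Moderate): Brand 2 can switch to Blitz (5 → 9). Not NE.
(None, Heavy): Brand 1 can switch to Moderate (11 → 12). Not NE.
(None, Blitz): Brand 1 can switch to Light (10 → 11). Not NE.
(Light, Moderate): Brand 1 can switch to None (4 → 11). Not NE.
(Light, Heavy): Brand 1 can switch to None (9 → 11). Not NE.
(Light, Blitz): Brand 1 gets 11, best alternative 10; Brand 2 gets 8, best alternative 6. No profitable deviation — NE.
(Moderate, Moderate): Brand 1 can switch to None (6 → 11). Not NE.
(Moderate, Heavy): Brand 1 gets 12, best alternative 11; Brand 2 gets 12, best alternative 11. No profitable deviation — NE.
(Moderate, Blitz): Brand 1 can switch to None (2 → 10). Not NE.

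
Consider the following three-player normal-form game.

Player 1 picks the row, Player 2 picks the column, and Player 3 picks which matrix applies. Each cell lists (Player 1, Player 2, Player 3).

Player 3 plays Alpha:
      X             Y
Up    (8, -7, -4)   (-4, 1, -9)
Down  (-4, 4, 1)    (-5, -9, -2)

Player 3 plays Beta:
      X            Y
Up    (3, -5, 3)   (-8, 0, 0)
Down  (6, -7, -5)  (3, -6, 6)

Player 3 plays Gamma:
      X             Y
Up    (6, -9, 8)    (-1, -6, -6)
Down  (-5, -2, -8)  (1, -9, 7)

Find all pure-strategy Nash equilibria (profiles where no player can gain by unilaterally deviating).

(Up, X, Alpha): Player 2 can switch to Y (-7 → 1). Not NE.
(Up, X, Beta): Player 1 can switch to Down (3 → 6). Not NE.
(Up, X, Gamma): Player 2 can switch to Y (-9 → -6). Not NE.
(Up, Y, Alpha): Player 3 can switch to Beta (-9 → 0). Not NE.
(Up, Y, Beta): Player 1 can switch to Down (-8 → 3). Not NE.
(Up, Y, Gamma): Player 1 can switch to Down (-1 → 1). Not NE.
(Down, X, Alpha): Player 1 can switch to Up (-4 → 8). Not NE.
(Down, X, Beta): Player 2 can switch to Y (-7 → -6). Not NE.
(Down, X, Gamma): Player 1 can switch to Up (-5 → 6). Not NE.
(Down, Y, Alpha): Player 1 can switch to Up (-5 → -4). Not NE.
(Down, Y, Beta): Player 3 can switch to Gamma (6 → 7). Not NE.
(Down, Y, Gamma): Player 2 can switch to X (-9 → -2). Not NE.

There is no pure-strategy Nash equilibrium.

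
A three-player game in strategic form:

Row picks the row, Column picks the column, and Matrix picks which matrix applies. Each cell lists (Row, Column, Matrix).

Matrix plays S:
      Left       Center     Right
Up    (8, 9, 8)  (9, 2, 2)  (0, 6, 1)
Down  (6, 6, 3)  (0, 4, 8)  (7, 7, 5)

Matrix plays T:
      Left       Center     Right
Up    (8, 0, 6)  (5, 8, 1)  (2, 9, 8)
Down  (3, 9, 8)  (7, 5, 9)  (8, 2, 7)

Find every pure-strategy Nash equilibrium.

For each player, find the best response to each opponent profile; mutual best responses are the pure NE.
Row against (Left, S): payoffs 8, 6 → best response Up.
Row against (Left, T): payoffs 8, 3 → best response Up.
Row against (Center, S): payoffs 9, 0 → best response Up.
Row against (Center, T): payoffs 5, 7 → best response Down.
Row against (Right, S): payoffs 0, 7 → best response Down.
Row against (Right, T): payoffs 2, 8 → best response Down.
Column against (Up, S): payoffs 9, 2, 6 → best response Left.
Column against (Up, T): payoffs 0, 8, 9 → best response Right.
Column against (Down, S): payoffs 6, 4, 7 → best response Right.
Column against (Down, T): payoffs 9, 5, 2 → best response Left.
Matrix against (Up, Left): payoffs 8, 6 → best response S.
Matrix against (Up, Center): payoffs 2, 1 → best response S.
Matrix against (Up, Right): payoffs 1, 8 → best response T.
Matrix against (Down, Left): payoffs 3, 8 → best response T.
Matrix against (Down, Center): payoffs 8, 9 → best response T.
Matrix against (Down, Right): payoffs 5, 7 → best response T.
Mutual best responses: (Up, Left, S).

The unique pure-strategy Nash equilibrium is (Up, Left, S).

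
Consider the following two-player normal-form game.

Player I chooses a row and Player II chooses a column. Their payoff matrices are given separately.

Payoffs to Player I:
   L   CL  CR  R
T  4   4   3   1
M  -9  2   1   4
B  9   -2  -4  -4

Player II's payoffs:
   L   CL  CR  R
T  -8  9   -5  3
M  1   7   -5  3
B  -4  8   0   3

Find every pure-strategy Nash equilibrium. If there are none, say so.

The unique pure-strategy Nash equilibrium is (T, CL).

(T, L): Player I can switch to B (4 → 9). Not NE.
(T, CL): Player I gets 4, best alternative 2; Player II gets 9, best alternative 3. No profitable deviation — NE.
(T, CR): Player II can switch to CL (-5 → 9). Not NE.
(T, R): Player I can switch to M (1 → 4). Not NE.
(M, L): Player I can switch to T (-9 → 4). Not NE.
(M, CL): Player I can switch to T (2 → 4). Not NE.
(M, CR): Player I can switch to T (1 → 3). Not NE.
(The remaining 5 profiles each have a profitable deviation by the same check.)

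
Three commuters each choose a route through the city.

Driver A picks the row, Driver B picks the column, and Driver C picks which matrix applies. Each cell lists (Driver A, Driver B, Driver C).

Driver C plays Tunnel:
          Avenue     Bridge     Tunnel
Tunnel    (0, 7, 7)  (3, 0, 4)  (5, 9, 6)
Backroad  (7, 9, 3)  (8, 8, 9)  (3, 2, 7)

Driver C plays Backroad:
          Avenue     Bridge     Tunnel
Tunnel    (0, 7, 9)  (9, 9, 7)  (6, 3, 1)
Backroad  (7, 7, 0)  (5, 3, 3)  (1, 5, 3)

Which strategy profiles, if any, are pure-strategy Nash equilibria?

Pure-strategy Nash equilibria: (Tunnel, Bridge, Backroad), (Tunnel, Tunnel, Tunnel), (Backroad, Avenue, Tunnel)

Check each profile: it is a Nash equilibrium iff no player can strictly gain by switching unilaterally.
(Tunnel, Avenue, Tunnel): Driver A can switch to Backroad (0 → 7). Not NE.
(Tunnel, Avenue, Backroad): Driver A can switch to Backroad (0 → 7). Not NE.
(Tunnel, Bridge, Tunnel): Driver A can switch to Backroad (3 → 8). Not NE.
(Tunnel, Bridge, Backroad): Driver A gets 9, best alternative 5; Driver B gets 9, best alternative 7; Driver C gets 7, best alternative 4. No profitable deviation — NE.
(Tunnel, Tunnel, Tunnel): Driver A gets 5, best alternative 3; Driver B gets 9, best alternative 7; Driver C gets 6, best alternative 1. No profitable deviation — NE.
(Tunnel, Tunnel, Backroad): Driver B can switch to Avenue (3 → 7). Not NE.
(Backroad, Avenue, Tunnel): Driver A gets 7, best alternative 0; Driver B gets 9, best alternative 8; Driver C gets 3, best alternative 0. No profitable deviation — NE.
(Backroad, Avenue, Backroad): Driver C can switch to Tunnel (0 → 3). Not NE.
(Backroad, Bridge, Tunnel): Driver B can switch to Avenue (8 → 9). Not NE.
(Backroad, Bridge, Backroad): Driver A can switch to Tunnel (5 → 9). Not NE.
(Backroad, Tunnel, Tunnel): Driver A can switch to Tunnel (3 → 5). Not NE.
(Backroad, Tunnel, Backroad): Driver A can switch to Tunnel (1 → 6). Not NE.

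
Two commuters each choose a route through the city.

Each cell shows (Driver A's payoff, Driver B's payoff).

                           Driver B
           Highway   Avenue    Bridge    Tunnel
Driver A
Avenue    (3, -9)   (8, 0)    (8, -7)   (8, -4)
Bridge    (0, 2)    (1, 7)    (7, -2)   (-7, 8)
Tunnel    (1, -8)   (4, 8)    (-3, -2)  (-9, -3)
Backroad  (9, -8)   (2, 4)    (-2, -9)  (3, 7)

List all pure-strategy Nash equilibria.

(Avenue, Avenue)

(Avenue, Highway): Driver A can switch to Backroad (3 → 9). Not NE.
(Avenue, Avenue): Driver A gets 8, best alternative 4; Driver B gets 0, best alternative -4. No profitable deviation — NE.
(Avenue, Bridge): Driver B can switch to Avenue (-7 → 0). Not NE.
(Avenue, Tunnel): Driver B can switch to Avenue (-4 → 0). Not NE.
(Bridge, Highway): Driver A can switch to Avenue (0 → 3). Not NE.
(Bridge, Avenue): Driver A can switch to Avenue (1 → 8). Not NE.
(Bridge, Bridge): Driver A can switch to Avenue (7 → 8). Not NE.
(The remaining 9 profiles each have a profitable deviation by the same check.)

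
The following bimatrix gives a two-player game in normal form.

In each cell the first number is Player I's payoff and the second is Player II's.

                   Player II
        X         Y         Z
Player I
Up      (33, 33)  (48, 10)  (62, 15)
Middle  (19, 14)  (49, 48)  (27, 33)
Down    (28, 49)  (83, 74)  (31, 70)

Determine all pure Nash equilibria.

(Up, X): Player I gets 33, best alternative 28; Player II gets 33, best alternative 15. No profitable deviation — NE.
(Up, Y): Player I can switch to Middle (48 → 49). Not NE.
(Up, Z): Player II can switch to X (15 → 33). Not NE.
(Middle, X): Player I can switch to Up (19 → 33). Not NE.
(Middle, Y): Player I can switch to Down (49 → 83). Not NE.
(Middle, Z): Player I can switch to Up (27 → 62). Not NE.
(Down, X): Player I can switch to Up (28 → 33). Not NE.
(Down, Y): Player I gets 83, best alternative 49; Player II gets 74, best alternative 70. No profitable deviation — NE.
(Down, Z): Player I can switch to Up (31 → 62). Not NE.

Pure-strategy Nash equilibria: (Up, X); (Down, Y)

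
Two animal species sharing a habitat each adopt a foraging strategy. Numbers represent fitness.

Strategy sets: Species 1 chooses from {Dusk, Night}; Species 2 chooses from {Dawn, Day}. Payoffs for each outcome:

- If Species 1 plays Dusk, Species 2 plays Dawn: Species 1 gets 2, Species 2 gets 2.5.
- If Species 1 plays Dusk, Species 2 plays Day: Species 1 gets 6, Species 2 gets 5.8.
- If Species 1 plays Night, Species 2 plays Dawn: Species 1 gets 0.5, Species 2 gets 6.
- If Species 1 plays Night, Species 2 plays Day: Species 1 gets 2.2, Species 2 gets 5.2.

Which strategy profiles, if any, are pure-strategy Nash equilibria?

The unique pure-strategy Nash equilibrium is (Dusk, Day).

Check each profile: it is a Nash equilibrium iff no player can strictly gain by switching unilaterally.
(Dusk, Dawn): Species 2 can switch to Day (2.5 → 5.8). Not NE.
(Dusk, Day): Species 1 gets 6, best alternative 2.2; Species 2 gets 5.8, best alternative 2.5. No profitable deviation — NE.
(Night, Dawn): Species 1 can switch to Dusk (0.5 → 2). Not NE.
(Night, Day): Species 1 can switch to Dusk (2.2 → 6). Not NE.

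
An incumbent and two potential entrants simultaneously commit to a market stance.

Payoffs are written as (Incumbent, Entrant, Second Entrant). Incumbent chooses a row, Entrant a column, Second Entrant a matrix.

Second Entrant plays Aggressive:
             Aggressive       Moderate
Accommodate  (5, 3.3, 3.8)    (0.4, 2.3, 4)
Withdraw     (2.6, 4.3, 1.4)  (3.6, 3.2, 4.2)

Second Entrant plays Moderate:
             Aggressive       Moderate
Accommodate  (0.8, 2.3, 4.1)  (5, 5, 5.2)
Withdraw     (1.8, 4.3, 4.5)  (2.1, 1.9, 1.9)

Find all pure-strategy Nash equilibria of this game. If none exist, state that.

(Accommodate, Moderate, Moderate); (Withdraw, Aggressive, Moderate)

Mark each player's best response to every combination of opponents' strategies; a profile where every player is best-responding is a pure Nash equilibrium.
Incumbent against (Aggressive, Aggressive): payoffs 5, 2.6 → best response Accommodate.
Incumbent against (Aggressive, Moderate): payoffs 0.8, 1.8 → best response Withdraw.
Incumbent against (Moderate, Aggressive): payoffs 0.4, 3.6 → best response Withdraw.
Incumbent against (Moderate, Moderate): payoffs 5, 2.1 → best response Accommodate.
Entrant against (Accommodate, Aggressive): payoffs 3.3, 2.3 → best response Aggressive.
Entrant against (Accommodate, Moderate): payoffs 2.3, 5 → best response Moderate.
Entrant against (Withdraw, Aggressive): payoffs 4.3, 3.2 → best response Aggressive.
Entrant against (Withdraw, Moderate): payoffs 4.3, 1.9 → best response Aggressive.
Second Entrant against (Accommodate, Aggressive): payoffs 3.8, 4.1 → best response Moderate.
Second Entrant against (Accommodate, Moderate): payoffs 4, 5.2 → best response Moderate.
Second Entrant against (Withdraw, Aggressive): payoffs 1.4, 4.5 → best response Moderate.
Second Entrant against (Withdraw, Moderate): payoffs 4.2, 1.9 → best response Aggressive.
Mutual best responses: (Accommodate, Moderate, Moderate); (Withdraw, Aggressive, Moderate).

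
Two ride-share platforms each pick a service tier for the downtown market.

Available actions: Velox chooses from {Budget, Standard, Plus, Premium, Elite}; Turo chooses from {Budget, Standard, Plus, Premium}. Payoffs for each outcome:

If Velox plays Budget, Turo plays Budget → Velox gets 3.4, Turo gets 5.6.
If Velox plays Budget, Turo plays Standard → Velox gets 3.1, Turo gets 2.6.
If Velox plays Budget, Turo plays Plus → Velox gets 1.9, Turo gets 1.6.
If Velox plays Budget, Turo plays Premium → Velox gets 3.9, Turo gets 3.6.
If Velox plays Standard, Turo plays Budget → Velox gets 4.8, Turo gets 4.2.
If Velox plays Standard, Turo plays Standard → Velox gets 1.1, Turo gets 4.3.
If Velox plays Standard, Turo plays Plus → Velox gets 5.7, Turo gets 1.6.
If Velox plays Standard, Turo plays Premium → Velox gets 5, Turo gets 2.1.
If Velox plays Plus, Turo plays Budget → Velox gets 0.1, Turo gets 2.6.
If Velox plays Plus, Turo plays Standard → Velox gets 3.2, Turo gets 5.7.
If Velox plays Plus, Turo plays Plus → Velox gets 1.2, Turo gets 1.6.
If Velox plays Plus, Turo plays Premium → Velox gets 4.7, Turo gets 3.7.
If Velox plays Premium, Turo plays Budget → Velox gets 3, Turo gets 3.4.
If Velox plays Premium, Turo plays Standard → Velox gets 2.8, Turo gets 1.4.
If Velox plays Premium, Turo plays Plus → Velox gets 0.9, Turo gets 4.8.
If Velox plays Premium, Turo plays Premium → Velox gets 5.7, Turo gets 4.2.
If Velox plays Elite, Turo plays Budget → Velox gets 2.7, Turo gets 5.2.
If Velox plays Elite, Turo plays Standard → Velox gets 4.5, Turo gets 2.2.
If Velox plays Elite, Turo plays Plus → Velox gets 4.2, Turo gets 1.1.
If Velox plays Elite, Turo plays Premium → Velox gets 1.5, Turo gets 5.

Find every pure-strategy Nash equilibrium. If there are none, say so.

This game has no pure Nash equilibrium.

Velox against Budget: payoffs 3.4, 4.8, 0.1, 3, 2.7 → best response Standard.
Velox against Standard: payoffs 3.1, 1.1, 3.2, 2.8, 4.5 → best response Elite.
Velox against Plus: payoffs 1.9, 5.7, 1.2, 0.9, 4.2 → best response Standard.
Velox against Premium: payoffs 3.9, 5, 4.7, 5.7, 1.5 → best response Premium.
Turo against Budget: payoffs 5.6, 2.6, 1.6, 3.6 → best response Budget.
Turo against Standard: payoffs 4.2, 4.3, 1.6, 2.1 → best response Standard.
Turo against Plus: payoffs 2.6, 5.7, 1.6, 3.7 → best response Standard.
Turo against Premium: payoffs 3.4, 1.4, 4.8, 4.2 → best response Plus.
Turo against Elite: payoffs 5.2, 2.2, 1.1, 5 → best response Budget.
No profile is a mutual best response for all players.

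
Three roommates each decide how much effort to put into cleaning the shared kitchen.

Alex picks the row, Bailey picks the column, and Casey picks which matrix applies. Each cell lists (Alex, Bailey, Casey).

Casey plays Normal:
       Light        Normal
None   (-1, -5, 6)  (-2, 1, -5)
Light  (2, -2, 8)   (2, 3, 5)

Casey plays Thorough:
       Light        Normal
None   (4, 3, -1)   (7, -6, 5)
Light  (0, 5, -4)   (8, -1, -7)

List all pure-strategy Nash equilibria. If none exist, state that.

Alex against (Light, Normal): payoffs -1, 2 → best response Light.
Alex against (Light, Thorough): payoffs 4, 0 → best response None.
Alex against (Normal, Normal): payoffs -2, 2 → best response Light.
Alex against (Normal, Thorough): payoffs 7, 8 → best response Light.
Bailey against (None, Normal): payoffs -5, 1 → best response Normal.
Bailey against (None, Thorough): payoffs 3, -6 → best response Light.
Bailey against (Light, Normal): payoffs -2, 3 → best response Normal.
Bailey against (Light, Thorough): payoffs 5, -1 → best response Light.
Casey against (None, Light): payoffs 6, -1 → best response Normal.
Casey against (None, Normal): payoffs -5, 5 → best response Thorough.
Casey against (Light, Light): payoffs 8, -4 → best response Normal.
Casey against (Light, Normal): payoffs 5, -7 → best response Normal.
Mutual best responses: (Light, Normal, Normal).

(Light, Normal, Normal)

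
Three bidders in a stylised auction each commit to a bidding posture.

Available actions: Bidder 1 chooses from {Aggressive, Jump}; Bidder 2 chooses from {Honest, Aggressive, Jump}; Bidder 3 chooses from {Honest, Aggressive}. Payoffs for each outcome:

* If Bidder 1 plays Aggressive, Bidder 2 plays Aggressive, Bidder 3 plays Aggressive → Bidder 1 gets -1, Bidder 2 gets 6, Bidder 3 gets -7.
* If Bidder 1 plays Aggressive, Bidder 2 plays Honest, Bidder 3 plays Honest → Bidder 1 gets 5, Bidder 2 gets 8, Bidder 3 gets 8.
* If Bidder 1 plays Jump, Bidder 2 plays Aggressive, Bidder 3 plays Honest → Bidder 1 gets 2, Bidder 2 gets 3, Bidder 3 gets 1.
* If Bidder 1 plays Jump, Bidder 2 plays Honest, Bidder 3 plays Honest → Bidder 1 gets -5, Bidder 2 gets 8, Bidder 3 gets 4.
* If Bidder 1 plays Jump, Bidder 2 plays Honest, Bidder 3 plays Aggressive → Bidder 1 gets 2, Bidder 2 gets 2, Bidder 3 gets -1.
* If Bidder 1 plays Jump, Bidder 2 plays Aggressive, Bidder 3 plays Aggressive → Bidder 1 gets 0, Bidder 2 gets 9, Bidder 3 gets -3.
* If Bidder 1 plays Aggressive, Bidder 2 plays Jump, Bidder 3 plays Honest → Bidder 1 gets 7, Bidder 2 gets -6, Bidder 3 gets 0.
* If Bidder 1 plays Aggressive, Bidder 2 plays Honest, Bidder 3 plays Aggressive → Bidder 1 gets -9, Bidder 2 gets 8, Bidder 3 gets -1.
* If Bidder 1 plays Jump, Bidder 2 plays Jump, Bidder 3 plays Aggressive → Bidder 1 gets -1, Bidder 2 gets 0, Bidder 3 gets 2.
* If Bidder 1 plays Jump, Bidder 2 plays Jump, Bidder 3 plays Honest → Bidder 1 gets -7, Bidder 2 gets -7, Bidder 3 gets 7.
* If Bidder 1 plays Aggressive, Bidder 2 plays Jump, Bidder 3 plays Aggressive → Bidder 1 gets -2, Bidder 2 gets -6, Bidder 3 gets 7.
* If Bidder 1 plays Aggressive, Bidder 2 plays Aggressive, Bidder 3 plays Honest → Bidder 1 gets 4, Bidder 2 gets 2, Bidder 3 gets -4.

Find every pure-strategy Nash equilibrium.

(Aggressive, Honest, Honest)

(Aggressive, Honest, Honest): Bidder 1 gets 5, best alternative -5; Bidder 2 gets 8, best alternative 2; Bidder 3 gets 8, best alternative -1. No profitable deviation — NE.
(Aggressive, Honest, Aggressive): Bidder 1 can switch to Jump (-9 → 2). Not NE.
(Aggressive, Aggressive, Honest): Bidder 2 can switch to Honest (2 → 8). Not NE.
(Aggressive, Aggressive, Aggressive): Bidder 1 can switch to Jump (-1 → 0). Not NE.
(Aggressive, Jump, Honest): Bidder 2 can switch to Honest (-6 → 8). Not NE.
(Aggressive, Jump, Aggressive): Bidder 1 can switch to Jump (-2 → -1). Not NE.
(Jump, Honest, Honest): Bidder 1 can switch to Aggressive (-5 → 5). Not NE.
(Jump, Honest, Aggressive): Bidder 2 can switch to Aggressive (2 → 9). Not NE.
(Jump, Aggressive, Honest): Bidder 1 can switch to Aggressive (2 → 4). Not NE.
(Jump, Aggressive, Aggressive): Bidder 3 can switch to Honest (-3 → 1). Not NE.
(Jump, Jump, Honest): Bidder 1 can switch to Aggressive (-7 → 7). Not NE.
(The remaining 1 profile has a profitable deviation by the same check.)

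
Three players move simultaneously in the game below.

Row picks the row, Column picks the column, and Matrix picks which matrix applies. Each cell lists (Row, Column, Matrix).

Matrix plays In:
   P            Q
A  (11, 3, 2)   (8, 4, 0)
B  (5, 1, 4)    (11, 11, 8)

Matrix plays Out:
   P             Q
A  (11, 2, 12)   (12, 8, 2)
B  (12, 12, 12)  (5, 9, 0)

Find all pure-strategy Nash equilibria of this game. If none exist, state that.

The pure Nash equilibria are (A, Q, Out); (B, P, Out); (B, Q, In).

Row against (P, In): payoffs 11, 5 → best response A.
Row against (P, Out): payoffs 11, 12 → best response B.
Row against (Q, In): payoffs 8, 11 → best response B.
Row against (Q, Out): payoffs 12, 5 → best response A.
Column against (A, In): payoffs 3, 4 → best response Q.
Column against (A, Out): payoffs 2, 8 → best response Q.
Column against (B, In): payoffs 1, 11 → best response Q.
Column against (B, Out): payoffs 12, 9 → best response P.
Matrix against (A, P): payoffs 2, 12 → best response Out.
Matrix against (A, Q): payoffs 0, 2 → best response Out.
Matrix against (B, P): payoffs 4, 12 → best response Out.
Matrix against (B, Q): payoffs 8, 0 → best response In.
Mutual best responses: (A, Q, Out); (B, P, Out); (B, Q, In).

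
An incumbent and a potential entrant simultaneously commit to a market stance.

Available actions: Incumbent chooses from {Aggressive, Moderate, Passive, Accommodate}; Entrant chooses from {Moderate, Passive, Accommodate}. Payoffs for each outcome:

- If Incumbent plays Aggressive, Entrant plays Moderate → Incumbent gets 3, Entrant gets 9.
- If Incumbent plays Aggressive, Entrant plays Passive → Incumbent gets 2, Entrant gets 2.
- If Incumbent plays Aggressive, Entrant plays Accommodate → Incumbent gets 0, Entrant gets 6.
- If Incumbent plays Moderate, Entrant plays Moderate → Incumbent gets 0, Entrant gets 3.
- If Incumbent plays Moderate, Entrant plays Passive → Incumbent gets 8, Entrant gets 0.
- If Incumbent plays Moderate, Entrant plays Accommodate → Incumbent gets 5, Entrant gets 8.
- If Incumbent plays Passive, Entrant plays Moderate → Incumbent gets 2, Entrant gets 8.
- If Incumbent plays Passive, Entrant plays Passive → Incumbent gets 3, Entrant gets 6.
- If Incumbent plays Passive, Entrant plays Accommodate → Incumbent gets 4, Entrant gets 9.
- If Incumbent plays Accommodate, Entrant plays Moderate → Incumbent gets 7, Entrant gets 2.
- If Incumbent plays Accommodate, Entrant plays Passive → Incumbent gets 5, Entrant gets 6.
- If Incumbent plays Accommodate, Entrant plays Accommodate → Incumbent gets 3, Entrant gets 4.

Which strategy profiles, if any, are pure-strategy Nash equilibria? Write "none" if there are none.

Incumbent against Moderate: payoffs 3, 0, 2, 7 → best response Accommodate.
Incumbent against Passive: payoffs 2, 8, 3, 5 → best response Moderate.
Incumbent against Accommodate: payoffs 0, 5, 4, 3 → best response Moderate.
Entrant against Aggressive: payoffs 9, 2, 6 → best response Moderate.
Entrant against Moderate: payoffs 3, 0, 8 → best response Accommodate.
Entrant against Passive: payoffs 8, 6, 9 → best response Accommodate.
Entrant against Accommodate: payoffs 2, 6, 4 → best response Passive.
Mutual best responses: (Moderate, Accommodate).

Pure NE: (Moderate, Accommodate)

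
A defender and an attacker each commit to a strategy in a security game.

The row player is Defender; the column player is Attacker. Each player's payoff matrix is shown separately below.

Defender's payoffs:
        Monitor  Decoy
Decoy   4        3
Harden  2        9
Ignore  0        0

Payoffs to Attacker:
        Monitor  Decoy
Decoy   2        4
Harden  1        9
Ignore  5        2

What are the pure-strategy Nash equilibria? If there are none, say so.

The unique pure-strategy Nash equilibrium is (Harden, Decoy).

Defender against Monitor: payoffs 4, 2, 0 → best response Decoy.
Defender against Decoy: payoffs 3, 9, 0 → best response Harden.
Attacker against Decoy: payoffs 2, 4 → best response Decoy.
Attacker against Harden: payoffs 1, 9 → best response Decoy.
Attacker against Ignore: payoffs 5, 2 → best response Monitor.
Mutual best responses: (Harden, Decoy).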